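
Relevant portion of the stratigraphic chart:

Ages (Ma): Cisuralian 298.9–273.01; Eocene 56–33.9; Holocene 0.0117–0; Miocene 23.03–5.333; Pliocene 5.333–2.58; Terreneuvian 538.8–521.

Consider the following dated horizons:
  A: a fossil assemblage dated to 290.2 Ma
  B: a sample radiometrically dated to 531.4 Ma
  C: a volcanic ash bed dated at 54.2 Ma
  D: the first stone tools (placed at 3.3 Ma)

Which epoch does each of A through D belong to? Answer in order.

A — Cisuralian; B — Terreneuvian; C — Eocene; D — Pliocene

A: 290.2 Ma lies in 298.9–273.01 Ma, so Cisuralian.
B: 531.4 Ma lies in 538.8–521 Ma, so Terreneuvian.
C: 54.2 Ma lies in 56–33.9 Ma, so Eocene.
D: 3.3 Ma lies in 5.333–2.58 Ma, so Pliocene.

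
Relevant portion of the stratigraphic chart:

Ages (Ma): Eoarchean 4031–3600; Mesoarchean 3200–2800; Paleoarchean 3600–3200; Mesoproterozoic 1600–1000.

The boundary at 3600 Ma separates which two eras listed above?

The Eoarchean ends at 3600 Ma and the Paleoarchean begins at 3600 Ma, so they share that boundary.

Eoarchean and Paleoarchean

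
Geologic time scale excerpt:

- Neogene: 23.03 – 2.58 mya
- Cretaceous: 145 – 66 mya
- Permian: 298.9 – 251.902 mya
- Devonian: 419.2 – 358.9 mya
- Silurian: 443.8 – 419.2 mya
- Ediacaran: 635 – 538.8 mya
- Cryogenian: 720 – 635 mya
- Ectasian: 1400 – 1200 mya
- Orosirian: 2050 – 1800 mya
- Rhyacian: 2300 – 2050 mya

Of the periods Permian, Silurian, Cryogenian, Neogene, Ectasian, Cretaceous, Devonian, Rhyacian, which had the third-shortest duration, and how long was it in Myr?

Start − end for each: Permian 298.9 − 251.902 = 46.998; Silurian 443.8 − 419.2 = 24.6; Cryogenian 720 − 635 = 85; Neogene 23.03 − 2.58 = 20.45; Ectasian 1400 − 1200 = 200; Cretaceous 145 − 66 = 79; Devonian 419.2 − 358.9 = 60.3; Rhyacian 2300 − 2050 = 250.
Ranking these from shortest: Neogene < Silurian < Permian < Devonian < Cretaceous < Cryogenian < Ectasian < Rhyacian.
Position 3 in that ranking is Permian, which lasted 46.998 Myr.

Permian, 46.998 million years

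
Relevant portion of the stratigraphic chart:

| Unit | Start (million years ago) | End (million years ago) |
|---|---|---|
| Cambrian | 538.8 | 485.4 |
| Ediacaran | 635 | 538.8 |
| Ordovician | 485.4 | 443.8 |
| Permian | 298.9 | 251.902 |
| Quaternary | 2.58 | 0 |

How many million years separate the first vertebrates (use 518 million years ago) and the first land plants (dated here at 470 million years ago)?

518 − 470 = 48 million years.

48 million years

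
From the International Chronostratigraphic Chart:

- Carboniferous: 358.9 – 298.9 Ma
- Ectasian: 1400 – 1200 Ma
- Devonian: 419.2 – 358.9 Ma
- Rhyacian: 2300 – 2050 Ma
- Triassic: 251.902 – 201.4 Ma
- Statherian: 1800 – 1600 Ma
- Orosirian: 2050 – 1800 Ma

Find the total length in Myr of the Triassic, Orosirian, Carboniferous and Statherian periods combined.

560.502 million years

Duration is start − end for each: (251.902 − 201.4) + (2050 − 1800) + (358.9 − 298.9) + (1800 − 1600).
That is 50.502 + 250 + 60 + 200, which totals 560.502 million years.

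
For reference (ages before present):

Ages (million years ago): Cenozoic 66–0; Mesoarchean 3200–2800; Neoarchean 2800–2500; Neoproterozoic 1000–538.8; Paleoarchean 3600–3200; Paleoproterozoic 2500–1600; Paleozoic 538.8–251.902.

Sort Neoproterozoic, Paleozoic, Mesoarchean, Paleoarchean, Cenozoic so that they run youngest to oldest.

Cenozoic → Paleozoic → Neoproterozoic → Mesoarchean → Paleoarchean

Read off each span (Ma): Neoproterozoic 1000–538.8; Paleozoic 538.8–251.902; Mesoarchean 3200–2800; Paleoarchean 3600–3200; Cenozoic 66–0.
Larger Ma is older, so oldest→youngest is Paleoarchean, Mesoarchean, Neoproterozoic, Paleozoic, Cenozoic; reverse it for youngest→oldest.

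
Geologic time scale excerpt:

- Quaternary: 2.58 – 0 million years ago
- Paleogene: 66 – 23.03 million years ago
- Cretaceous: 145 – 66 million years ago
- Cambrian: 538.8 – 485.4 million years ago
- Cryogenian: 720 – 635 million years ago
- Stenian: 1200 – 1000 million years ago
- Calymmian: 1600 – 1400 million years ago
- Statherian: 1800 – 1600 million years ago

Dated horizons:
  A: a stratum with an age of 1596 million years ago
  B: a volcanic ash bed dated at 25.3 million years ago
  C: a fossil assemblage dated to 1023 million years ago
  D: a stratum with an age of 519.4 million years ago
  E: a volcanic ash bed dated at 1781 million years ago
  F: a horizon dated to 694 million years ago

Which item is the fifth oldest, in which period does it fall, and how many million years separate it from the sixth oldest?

D, in the Cambrian; 494.1 million years to B

Larger Ma means older, so oldest first: E 1781 > A 1596 > C 1023 > F 694 > D 519.4 > B 25.3.
Counting 5 along gives D (519.4 Ma); the excerpt puts that inside the Cambrian, 538.8–485.4 Ma.
Next in line is B (25.3 Ma), and 519.4 − 25.3 = 494.1 Myr.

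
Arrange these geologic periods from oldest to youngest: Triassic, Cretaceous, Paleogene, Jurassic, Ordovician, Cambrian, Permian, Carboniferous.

Group by era (each group listed oldest first) — Paleozoic: Cambrian, Ordovician, Carboniferous, Permian; Mesozoic: Triassic, Jurassic, Cretaceous; Cenozoic: Paleogene. The eras run Paleozoic → Mesozoic → Cenozoic. Concatenating the groups in that era order gives oldest to youngest directly.

Cambrian, Ordovician, Carboniferous, Permian, Triassic, Jurassic, Cretaceous, Paleogene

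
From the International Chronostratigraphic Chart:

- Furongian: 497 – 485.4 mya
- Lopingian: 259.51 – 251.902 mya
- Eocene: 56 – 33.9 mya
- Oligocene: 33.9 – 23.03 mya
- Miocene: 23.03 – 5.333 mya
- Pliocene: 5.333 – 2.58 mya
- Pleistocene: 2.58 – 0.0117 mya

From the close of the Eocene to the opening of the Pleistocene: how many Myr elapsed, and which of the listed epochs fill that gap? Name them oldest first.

31.32 million years; Oligocene, Miocene, Pliocene

The Eocene closes at 33.9 Ma and the Pleistocene opens at 2.58 Ma, so the interval is 33.9 − 2.58 = 31.32 Myr.
An epoch fits inside if it starts at or after 33.9 Ma and ends at or before 2.58 Ma; oldest first that gives Oligocene, Miocene, Pliocene.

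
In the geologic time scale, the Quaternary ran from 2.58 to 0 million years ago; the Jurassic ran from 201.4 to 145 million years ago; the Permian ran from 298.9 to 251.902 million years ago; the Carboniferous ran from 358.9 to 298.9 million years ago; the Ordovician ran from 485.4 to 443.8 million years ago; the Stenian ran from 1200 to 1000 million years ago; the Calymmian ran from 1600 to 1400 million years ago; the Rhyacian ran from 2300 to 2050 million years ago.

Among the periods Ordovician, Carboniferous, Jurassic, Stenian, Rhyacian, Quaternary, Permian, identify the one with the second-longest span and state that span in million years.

Start − end for each: Ordovician 485.4 − 443.8 = 41.6; Carboniferous 358.9 − 298.9 = 60; Jurassic 201.4 − 145 = 56.4; Stenian 1200 − 1000 = 200; Rhyacian 2300 − 2050 = 250; Quaternary 2.58 − 0 = 2.58; Permian 298.9 − 251.902 = 46.998.
Ranking these from longest: Rhyacian > Stenian > Carboniferous > Jurassic > Permian > Ordovician > Quaternary.
Position 2 in that ranking is Stenian, which lasted 200 Myr.

Stenian, 200 million years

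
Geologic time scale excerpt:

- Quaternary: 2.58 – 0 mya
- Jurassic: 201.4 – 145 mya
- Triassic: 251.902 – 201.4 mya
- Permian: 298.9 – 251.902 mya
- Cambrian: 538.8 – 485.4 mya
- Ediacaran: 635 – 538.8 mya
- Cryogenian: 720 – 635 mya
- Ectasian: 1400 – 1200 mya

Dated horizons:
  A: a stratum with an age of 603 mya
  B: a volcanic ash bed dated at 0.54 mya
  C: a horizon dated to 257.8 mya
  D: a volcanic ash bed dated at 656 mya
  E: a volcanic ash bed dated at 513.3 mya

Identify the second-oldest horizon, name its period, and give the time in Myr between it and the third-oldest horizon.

Sorted oldest-first by Ma: D (656), A (603), E (513.3), C (257.8), B (0.54).
The second oldest is A at 603 Ma, which lies in 635–538.8 Ma: the Ediacaran.
The third oldest is E at 513.3 Ma; separation = |603 − 513.3| = 89.7 Myr.

A, in the Ediacaran; 89.7 million years to E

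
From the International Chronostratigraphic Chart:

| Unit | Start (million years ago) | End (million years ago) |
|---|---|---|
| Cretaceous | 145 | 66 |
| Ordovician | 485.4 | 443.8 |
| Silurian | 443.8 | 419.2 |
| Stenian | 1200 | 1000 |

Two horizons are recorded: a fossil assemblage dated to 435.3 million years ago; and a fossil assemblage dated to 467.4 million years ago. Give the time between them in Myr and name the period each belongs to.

Elapsed time: 467.4 − 435.3 = 32.1 Myr.
435.3 Ma lies within 443.8–419.2 Ma: Silurian.
467.4 Ma lies within 485.4–443.8 Ma: Ordovician.

32.1 million years apart; the first in the Silurian, the second in the Ordovician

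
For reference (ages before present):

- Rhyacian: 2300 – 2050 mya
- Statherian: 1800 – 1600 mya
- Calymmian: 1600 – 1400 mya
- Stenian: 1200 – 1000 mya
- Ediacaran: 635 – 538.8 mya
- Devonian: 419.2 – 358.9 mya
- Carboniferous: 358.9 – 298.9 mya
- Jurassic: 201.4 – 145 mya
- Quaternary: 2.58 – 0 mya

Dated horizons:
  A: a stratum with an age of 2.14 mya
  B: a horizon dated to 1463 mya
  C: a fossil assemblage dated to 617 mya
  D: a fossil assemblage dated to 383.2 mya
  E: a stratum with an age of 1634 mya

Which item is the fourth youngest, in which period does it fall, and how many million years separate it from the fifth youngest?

B, in the Calymmian; 171 million years to E

Smaller Ma means younger, so youngest first: A 2.14 < D 383.2 < C 617 < B 1463 < E 1634.
Counting 4 along gives B (1463 Ma); the excerpt puts that inside the Calymmian, 1600–1400 Ma.
Next in line is E (1634 Ma), and 1634 − 1463 = 171 Myr.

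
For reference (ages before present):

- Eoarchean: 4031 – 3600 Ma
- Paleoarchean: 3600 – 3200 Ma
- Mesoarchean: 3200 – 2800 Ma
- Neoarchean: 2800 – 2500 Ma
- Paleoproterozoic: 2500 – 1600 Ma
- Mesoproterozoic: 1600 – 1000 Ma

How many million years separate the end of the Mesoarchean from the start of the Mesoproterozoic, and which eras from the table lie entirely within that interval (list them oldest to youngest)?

1200 million years; Neoarchean, Paleoproterozoic

End of Mesoarchean = 2800 Ma; start of Mesoproterozoic = 1600 Ma.
Gap = 2800 − 1600 = 1200 Myr.
Eras wholly inside 2800–1600 Ma: Neoarchean (2800–2500), Paleoproterozoic (2500–1600).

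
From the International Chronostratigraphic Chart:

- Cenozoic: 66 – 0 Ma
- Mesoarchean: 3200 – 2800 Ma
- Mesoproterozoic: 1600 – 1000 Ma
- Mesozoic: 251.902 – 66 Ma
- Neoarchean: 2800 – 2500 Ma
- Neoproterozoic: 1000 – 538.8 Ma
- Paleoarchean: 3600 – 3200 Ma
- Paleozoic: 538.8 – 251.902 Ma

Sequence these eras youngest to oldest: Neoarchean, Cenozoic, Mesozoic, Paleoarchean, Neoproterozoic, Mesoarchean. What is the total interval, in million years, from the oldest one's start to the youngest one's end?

Cenozoic → Mesozoic → Neoproterozoic → Neoarchean → Mesoarchean → Paleoarchean; total span 3600 Myr

From the excerpt: Neoarchean 2800–2500; Cenozoic 66–0; Mesozoic 251.902–66; Paleoarchean 3600–3200; Neoproterozoic 1000–538.8; Mesoarchean 3200–2800 (Ma).
Larger Ma is earlier, so the oldest is Paleoarchean and the youngest is Cenozoic; youngest to oldest: Cenozoic, Mesozoic, Neoproterozoic, Neoarchean, Mesoarchean, Paleoarchean.
Oldest start 3600 minus youngest end 0 gives 3600 Myr overall.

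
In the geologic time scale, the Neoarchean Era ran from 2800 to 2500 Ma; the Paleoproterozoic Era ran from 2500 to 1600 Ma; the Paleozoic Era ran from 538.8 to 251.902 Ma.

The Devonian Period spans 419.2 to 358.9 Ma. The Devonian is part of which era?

The Devonian (419.2–358.9 Ma) lies entirely within 538.8–251.902 Ma, the Paleozoic Era.

Paleozoic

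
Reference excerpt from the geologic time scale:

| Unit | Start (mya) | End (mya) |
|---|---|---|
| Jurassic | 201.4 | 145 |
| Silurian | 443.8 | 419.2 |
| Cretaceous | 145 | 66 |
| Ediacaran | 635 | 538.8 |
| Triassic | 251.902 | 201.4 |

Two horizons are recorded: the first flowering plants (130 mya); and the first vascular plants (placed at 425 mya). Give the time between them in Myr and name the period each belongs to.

Elapsed time: 425 − 130 = 295 Myr.
130 Ma lies within 145–66 Ma: Cretaceous.
425 Ma lies within 443.8–419.2 Ma: Silurian.

295 million years apart; the first in the Cretaceous, the second in the Silurian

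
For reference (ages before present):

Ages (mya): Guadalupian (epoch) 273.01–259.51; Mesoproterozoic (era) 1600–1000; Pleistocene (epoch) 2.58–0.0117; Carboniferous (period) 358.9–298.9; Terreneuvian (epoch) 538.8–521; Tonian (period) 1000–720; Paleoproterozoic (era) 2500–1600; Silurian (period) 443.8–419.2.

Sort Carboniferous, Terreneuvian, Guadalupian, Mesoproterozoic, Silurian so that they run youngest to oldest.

Sorting by start age (ascending Ma, since larger Ma = older): Guadalupian began 273.01, Carboniferous began 358.9, Silurian began 443.8, Terreneuvian began 538.8, Mesoproterozoic began 1600.

Guadalupian, Carboniferous, Silurian, Terreneuvian, Mesoproterozoic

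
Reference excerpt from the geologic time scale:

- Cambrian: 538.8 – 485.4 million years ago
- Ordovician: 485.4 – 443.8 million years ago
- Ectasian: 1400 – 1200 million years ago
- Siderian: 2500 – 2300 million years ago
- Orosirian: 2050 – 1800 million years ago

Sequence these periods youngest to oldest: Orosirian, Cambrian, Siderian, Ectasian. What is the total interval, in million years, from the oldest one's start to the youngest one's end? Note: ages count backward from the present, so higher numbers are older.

Cambrian, Ectasian, Orosirian, Siderian; total span 2014.6 Myr

From the excerpt: Orosirian 2050–1800; Cambrian 538.8–485.4; Siderian 2500–2300; Ectasian 1400–1200 (Ma).
Larger Ma is earlier, so the oldest is Siderian and the youngest is Cambrian; youngest to oldest: Cambrian, Ectasian, Orosirian, Siderian.
Oldest start 2500 minus youngest end 485.4 gives 2014.6 Myr overall.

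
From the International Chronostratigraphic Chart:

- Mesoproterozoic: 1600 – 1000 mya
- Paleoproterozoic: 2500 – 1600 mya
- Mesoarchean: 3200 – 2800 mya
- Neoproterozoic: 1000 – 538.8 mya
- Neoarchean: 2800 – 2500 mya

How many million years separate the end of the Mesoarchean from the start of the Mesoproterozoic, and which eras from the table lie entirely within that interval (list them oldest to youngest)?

The Mesoarchean closes at 2800 Ma and the Mesoproterozoic opens at 1600 Ma, so the interval is 2800 − 1600 = 1200 Myr.
An era fits inside if it starts at or after 2800 Ma and ends at or before 1600 Ma; oldest first that gives Neoarchean, Paleoproterozoic.

1200 million years; Neoarchean, Paleoproterozoic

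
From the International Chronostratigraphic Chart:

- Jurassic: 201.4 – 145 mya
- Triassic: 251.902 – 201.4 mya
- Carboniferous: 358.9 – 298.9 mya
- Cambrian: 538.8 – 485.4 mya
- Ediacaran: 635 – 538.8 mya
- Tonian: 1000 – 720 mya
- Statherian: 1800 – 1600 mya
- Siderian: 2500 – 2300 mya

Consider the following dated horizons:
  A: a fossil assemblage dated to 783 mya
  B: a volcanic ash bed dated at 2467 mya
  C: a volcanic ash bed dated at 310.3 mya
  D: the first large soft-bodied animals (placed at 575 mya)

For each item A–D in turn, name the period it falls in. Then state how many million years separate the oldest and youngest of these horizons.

A — Tonian; B — Siderian; C — Carboniferous; D — Ediacaran; span 2156.7 million years

A: 783 Ma lies in 1000–720 Ma, so Tonian.
B: 2467 Ma lies in 2500–2300 Ma, so Siderian.
C: 310.3 Ma lies in 358.9–298.9 Ma, so Carboniferous.
D: 575 Ma lies in 635–538.8 Ma, so Ediacaran.
Oldest = 2467 Ma, youngest = 310.3 Ma → span 2156.7 Myr.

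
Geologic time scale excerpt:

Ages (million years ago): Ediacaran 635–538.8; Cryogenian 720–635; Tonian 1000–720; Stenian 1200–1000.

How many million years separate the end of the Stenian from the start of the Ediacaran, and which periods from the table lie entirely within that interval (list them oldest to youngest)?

End of Stenian = 1000 Ma; start of Ediacaran = 635 Ma.
Gap = 1000 − 635 = 365 Myr.
Periods wholly inside 1000–635 Ma: Tonian (1000–720), Cryogenian (720–635).

365 million years; Tonian, Cryogenian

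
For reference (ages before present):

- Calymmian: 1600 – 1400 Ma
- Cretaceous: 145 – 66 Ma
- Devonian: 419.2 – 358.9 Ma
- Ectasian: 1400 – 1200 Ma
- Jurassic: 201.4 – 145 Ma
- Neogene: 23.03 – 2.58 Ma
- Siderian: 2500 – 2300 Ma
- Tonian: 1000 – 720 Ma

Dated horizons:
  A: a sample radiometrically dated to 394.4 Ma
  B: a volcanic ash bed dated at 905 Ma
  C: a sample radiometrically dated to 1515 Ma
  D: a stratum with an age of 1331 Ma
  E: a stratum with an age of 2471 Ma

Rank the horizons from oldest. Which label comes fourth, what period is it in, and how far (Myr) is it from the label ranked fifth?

B, in the Tonian; 510.6 million years to A

Sorted oldest-first by Ma: E (2471), C (1515), D (1331), B (905), A (394.4).
The fourth oldest is B at 905 Ma, which lies in 1000–720 Ma: the Tonian.
The fifth oldest is A at 394.4 Ma; separation = |905 − 394.4| = 510.6 Myr.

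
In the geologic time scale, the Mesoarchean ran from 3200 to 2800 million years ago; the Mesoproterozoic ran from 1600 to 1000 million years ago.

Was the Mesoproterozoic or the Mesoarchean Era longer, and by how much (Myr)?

Mesoproterozoic: 1600 − 1000 = 600 Myr.
Mesoarchean: 3200 − 2800 = 400 Myr.
Difference: 600 − 400 = 200 Myr, so the Mesoproterozoic was longer.

Mesoproterozoic, by 200 million years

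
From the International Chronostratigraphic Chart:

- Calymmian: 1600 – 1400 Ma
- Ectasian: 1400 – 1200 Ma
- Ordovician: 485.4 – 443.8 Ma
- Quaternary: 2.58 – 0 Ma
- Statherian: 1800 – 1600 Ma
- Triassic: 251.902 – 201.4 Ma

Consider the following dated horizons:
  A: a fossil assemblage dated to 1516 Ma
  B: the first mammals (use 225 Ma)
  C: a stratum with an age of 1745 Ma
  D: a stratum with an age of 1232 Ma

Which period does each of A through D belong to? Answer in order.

Match each age against the start–end ranges in the excerpt: A = 1516 Ma → Calymmian (1600–1400); B = 225 Ma → Triassic (251.902–201.4); C = 1745 Ma → Statherian (1800–1600); D = 1232 Ma → Ectasian (1400–1200).

A — Calymmian; B — Triassic; C — Statherian; D — Ectasian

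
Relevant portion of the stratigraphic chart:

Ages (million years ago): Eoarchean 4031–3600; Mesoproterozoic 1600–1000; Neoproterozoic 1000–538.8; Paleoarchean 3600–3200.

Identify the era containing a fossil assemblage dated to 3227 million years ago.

3227 Ma lies between 3600 and 3200 Ma, so it falls in the Paleoarchean.

Paleoarchean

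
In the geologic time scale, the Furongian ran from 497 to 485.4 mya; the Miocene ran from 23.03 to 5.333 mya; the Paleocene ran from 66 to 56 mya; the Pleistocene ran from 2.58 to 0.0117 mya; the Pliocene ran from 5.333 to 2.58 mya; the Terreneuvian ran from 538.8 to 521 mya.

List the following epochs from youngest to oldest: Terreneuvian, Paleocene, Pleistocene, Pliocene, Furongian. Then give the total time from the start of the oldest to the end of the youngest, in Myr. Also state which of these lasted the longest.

Pleistocene, Pliocene, Paleocene, Furongian, Terreneuvian; total span 538.7883 Myr; longest is Terreneuvian

From the excerpt: Terreneuvian 538.8–521; Paleocene 66–56; Pleistocene 2.58–0.0117; Pliocene 5.333–2.58; Furongian 497–485.4 (Ma).
Larger Ma is earlier, so the oldest is Terreneuvian and the youngest is Pleistocene; youngest to oldest: Pleistocene, Pliocene, Paleocene, Furongian, Terreneuvian.
Oldest start 538.8 minus youngest end 0.0117 gives 538.7883 Myr overall.
Individual lengths (start − end): Terreneuvian 17.8; Paleocene 10; Furongian 11.6; Pliocene 2.753; Pleistocene 2.5683. The largest is Terreneuvian at 17.8 Myr.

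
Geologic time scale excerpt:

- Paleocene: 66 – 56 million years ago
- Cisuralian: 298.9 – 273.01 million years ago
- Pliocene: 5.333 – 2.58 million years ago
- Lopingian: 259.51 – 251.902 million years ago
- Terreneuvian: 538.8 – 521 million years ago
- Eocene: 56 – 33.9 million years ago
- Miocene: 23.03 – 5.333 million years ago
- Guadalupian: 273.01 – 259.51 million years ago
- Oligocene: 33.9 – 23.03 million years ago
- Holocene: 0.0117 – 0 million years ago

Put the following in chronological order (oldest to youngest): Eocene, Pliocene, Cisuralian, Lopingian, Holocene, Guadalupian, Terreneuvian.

Terreneuvian, Cisuralian, Guadalupian, Lopingian, Eocene, Pliocene, Holocene

Sorting by start age (descending Ma, since larger Ma = older): Terreneuvian start 538.8, Cisuralian start 298.9, Guadalupian start 273.01, Lopingian start 259.51, Eocene start 56, Pliocene start 5.333, Holocene start 0.0117.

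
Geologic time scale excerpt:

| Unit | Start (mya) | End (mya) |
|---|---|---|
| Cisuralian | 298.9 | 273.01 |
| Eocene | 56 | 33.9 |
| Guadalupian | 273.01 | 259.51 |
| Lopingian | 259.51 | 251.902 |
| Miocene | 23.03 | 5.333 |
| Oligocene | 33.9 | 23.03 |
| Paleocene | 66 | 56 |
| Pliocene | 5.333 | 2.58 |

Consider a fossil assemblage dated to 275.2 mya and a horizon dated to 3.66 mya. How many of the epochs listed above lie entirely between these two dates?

6

The older date is 275.2 Ma and the younger is 3.66 Ma.
Epochs with start < 275.2 and end > 3.66 Ma: Guadalupian (273.01–259.51), Lopingian (259.51–251.902), Paleocene (66–56), Eocene (56–33.9), Oligocene (33.9–23.03), Miocene (23.03–5.333).
That is 6 complete epochs.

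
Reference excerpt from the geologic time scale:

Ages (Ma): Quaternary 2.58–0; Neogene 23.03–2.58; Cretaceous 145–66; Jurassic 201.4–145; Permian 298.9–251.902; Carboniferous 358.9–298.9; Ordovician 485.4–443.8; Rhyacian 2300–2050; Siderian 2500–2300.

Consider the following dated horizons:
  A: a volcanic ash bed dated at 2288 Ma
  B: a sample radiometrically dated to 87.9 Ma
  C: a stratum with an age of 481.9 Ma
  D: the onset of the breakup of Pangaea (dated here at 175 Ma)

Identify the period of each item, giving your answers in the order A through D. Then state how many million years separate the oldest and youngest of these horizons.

Match each age against the start–end ranges in the excerpt: A = 2288 Ma → Rhyacian (2300–2050); B = 87.9 Ma → Cretaceous (145–66); C = 481.9 Ma → Ordovician (485.4–443.8); D = 175 Ma → Jurassic (201.4–145).
The largest age is 2288 Ma and the smallest is 87.9 Ma; their difference is 2200.1 Myr.

A — Rhyacian; B — Cretaceous; C — Ordovician; D — Jurassic; span 2200.1 million years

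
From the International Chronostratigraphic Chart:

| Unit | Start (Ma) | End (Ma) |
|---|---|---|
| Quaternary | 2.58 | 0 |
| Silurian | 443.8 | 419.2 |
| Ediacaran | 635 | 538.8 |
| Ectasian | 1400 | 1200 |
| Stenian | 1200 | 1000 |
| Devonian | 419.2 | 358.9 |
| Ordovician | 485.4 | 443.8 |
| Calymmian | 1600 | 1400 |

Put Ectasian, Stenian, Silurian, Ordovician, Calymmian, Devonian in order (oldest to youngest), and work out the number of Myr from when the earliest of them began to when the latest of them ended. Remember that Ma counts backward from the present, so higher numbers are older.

Calymmian → Ectasian → Stenian → Ordovician → Silurian → Devonian; total span 1241.1 Myr

Start ages (Ma): Calymmian 1600, Ectasian 1400, Stenian 1200, Ordovician 485.4, Silurian 443.8, Devonian 419.2.
Ordered oldest to youngest: Calymmian, Ectasian, Stenian, Ordovician, Silurian, Devonian.
Span = 1600 − 358.9 = 1241.1 Myr.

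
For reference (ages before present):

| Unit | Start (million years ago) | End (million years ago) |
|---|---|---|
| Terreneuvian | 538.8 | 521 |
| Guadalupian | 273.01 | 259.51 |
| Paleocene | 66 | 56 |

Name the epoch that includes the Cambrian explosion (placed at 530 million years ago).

530 Ma lies between 538.8 and 521 Ma, so it falls in the Terreneuvian.

Terreneuvian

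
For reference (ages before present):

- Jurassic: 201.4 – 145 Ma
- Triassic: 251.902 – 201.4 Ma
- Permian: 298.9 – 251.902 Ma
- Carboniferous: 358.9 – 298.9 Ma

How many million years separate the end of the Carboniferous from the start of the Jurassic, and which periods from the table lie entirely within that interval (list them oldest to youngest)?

The Carboniferous closes at 298.9 Ma and the Jurassic opens at 201.4 Ma, so the interval is 298.9 − 201.4 = 97.5 Myr.
A period fits inside if it starts at or after 298.9 Ma and ends at or before 201.4 Ma; oldest first that gives Permian, Triassic.

97.5 million years; Permian, Triassic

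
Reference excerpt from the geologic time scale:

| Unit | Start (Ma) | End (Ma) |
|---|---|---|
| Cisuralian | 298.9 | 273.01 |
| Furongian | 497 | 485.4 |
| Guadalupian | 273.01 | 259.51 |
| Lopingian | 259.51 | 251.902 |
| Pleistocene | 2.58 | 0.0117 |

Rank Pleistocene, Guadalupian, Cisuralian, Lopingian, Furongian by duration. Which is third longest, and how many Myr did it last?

Start − end for each: Pleistocene 2.58 − 0.0117 = 2.5683; Guadalupian 273.01 − 259.51 = 13.5; Cisuralian 298.9 − 273.01 = 25.89; Lopingian 259.51 − 251.902 = 7.608; Furongian 497 − 485.4 = 11.6.
Ranking these from longest: Cisuralian > Guadalupian > Furongian > Lopingian > Pleistocene.
Position 3 in that ranking is Furongian, which lasted 11.6 Myr.

Furongian, 11.6 million years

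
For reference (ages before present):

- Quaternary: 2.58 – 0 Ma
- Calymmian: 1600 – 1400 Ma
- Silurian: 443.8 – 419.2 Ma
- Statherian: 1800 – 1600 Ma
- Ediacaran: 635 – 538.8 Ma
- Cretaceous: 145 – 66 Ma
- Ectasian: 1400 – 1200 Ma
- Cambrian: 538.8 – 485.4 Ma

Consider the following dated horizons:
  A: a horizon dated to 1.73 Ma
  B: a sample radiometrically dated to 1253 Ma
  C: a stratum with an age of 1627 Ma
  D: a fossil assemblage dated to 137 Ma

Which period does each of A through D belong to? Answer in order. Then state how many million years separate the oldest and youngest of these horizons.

Match each age against the start–end ranges in the excerpt: A = 1.73 Ma → Quaternary (2.58–0); B = 1253 Ma → Ectasian (1400–1200); C = 1627 Ma → Statherian (1800–1600); D = 137 Ma → Cretaceous (145–66).
The largest age is 1627 Ma and the smallest is 1.73 Ma; their difference is 1625.27 Myr.

A — Quaternary; B — Ectasian; C — Statherian; D — Cretaceous; span 1625.27 million years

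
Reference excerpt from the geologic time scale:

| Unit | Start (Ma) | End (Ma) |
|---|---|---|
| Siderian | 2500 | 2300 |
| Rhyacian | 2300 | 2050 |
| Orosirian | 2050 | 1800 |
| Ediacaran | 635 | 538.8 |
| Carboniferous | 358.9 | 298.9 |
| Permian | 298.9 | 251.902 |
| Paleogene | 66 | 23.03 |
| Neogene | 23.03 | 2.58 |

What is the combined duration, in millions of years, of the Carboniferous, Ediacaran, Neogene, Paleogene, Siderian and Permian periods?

466.618 million years

Duration is start − end for each: (358.9 − 298.9) + (635 − 538.8) + (23.03 − 2.58) + (66 − 23.03) + (2500 − 2300) + (298.9 − 251.902).
That is 60 + 96.2 + 20.45 + 42.97 + 200 + 46.998, which totals 466.618 million years.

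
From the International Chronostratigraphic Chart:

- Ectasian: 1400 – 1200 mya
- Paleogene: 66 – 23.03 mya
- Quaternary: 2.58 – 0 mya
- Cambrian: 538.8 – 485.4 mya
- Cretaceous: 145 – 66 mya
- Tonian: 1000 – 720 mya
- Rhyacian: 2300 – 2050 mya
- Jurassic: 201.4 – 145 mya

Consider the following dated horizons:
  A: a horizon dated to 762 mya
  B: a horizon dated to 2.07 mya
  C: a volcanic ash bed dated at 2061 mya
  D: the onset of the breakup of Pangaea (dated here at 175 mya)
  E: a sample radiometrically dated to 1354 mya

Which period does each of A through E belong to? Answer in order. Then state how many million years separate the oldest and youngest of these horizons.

A — Tonian; B — Quaternary; C — Rhyacian; D — Jurassic; E — Ectasian; span 2058.93 million years

A: 762 Ma lies in 1000–720 Ma, so Tonian.
B: 2.07 Ma lies in 2.58–0 Ma, so Quaternary.
C: 2061 Ma lies in 2300–2050 Ma, so Rhyacian.
D: 175 Ma lies in 201.4–145 Ma, so Jurassic.
E: 1354 Ma lies in 1400–1200 Ma, so Ectasian.
Oldest = 2061 Ma, youngest = 2.07 Ma → span 2058.93 Myr.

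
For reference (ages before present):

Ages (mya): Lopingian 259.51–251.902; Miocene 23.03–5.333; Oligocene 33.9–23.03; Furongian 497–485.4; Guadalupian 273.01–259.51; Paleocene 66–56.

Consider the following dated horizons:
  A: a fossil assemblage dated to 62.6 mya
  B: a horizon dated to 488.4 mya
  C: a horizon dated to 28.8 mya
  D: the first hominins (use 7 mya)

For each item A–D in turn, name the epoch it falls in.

Match each age against the start–end ranges in the excerpt: A = 62.6 Ma → Paleocene (66–56); B = 488.4 Ma → Furongian (497–485.4); C = 28.8 Ma → Oligocene (33.9–23.03); D = 7 Ma → Miocene (23.03–5.333).

A — Paleocene; B — Furongian; C — Oligocene; D — Miocene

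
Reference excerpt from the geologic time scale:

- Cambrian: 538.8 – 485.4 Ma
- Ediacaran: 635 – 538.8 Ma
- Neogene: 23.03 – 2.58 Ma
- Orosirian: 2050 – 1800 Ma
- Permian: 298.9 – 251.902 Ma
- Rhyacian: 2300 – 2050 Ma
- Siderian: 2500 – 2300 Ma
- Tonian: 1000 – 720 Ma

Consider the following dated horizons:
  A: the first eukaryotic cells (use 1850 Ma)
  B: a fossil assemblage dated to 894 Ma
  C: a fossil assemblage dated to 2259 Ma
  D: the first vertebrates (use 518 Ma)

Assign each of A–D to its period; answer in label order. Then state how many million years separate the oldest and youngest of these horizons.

A — Orosirian; B — Tonian; C — Rhyacian; D — Cambrian; span 1741 million years

A: 1850 Ma lies in 2050–1800 Ma, so Orosirian.
B: 894 Ma lies in 1000–720 Ma, so Tonian.
C: 2259 Ma lies in 2300–2050 Ma, so Rhyacian.
D: 518 Ma lies in 538.8–485.4 Ma, so Cambrian.
Oldest = 2259 Ma, youngest = 518 Ma → span 1741 Myr.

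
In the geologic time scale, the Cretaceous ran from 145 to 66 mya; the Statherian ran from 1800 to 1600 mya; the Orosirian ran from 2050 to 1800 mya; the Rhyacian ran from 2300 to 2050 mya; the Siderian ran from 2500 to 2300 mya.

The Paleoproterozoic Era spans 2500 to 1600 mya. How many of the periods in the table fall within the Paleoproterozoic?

Periods inside 2500–1600 Ma: Siderian, Rhyacian, Orosirian, Statherian — 4 in total.

4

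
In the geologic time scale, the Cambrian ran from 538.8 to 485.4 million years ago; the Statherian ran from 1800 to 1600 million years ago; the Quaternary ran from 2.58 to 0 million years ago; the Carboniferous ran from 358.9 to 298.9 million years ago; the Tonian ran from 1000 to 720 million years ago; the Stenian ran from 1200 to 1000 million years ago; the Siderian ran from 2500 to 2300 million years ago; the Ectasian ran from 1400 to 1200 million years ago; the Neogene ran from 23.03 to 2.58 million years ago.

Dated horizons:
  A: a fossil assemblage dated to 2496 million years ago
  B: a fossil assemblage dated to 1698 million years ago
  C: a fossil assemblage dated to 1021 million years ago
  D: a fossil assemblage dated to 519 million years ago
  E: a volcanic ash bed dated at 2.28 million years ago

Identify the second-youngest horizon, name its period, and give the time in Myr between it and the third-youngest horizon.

D, in the Cambrian; 502 million years to C

Sorted youngest-first by Ma: E (2.28), D (519), C (1021), B (1698), A (2496).
The second youngest is D at 519 Ma, which lies in 538.8–485.4 Ma: the Cambrian.
The third youngest is C at 1021 Ma; separation = |519 − 1021| = 502 Myr.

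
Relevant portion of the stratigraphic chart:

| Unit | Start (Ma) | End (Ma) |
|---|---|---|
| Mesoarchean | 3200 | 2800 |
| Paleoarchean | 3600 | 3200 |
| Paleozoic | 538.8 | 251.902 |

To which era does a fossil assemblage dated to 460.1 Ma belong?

Paleozoic

460.1 Ma lies between 538.8 and 251.902 Ma, so it falls in the Paleozoic.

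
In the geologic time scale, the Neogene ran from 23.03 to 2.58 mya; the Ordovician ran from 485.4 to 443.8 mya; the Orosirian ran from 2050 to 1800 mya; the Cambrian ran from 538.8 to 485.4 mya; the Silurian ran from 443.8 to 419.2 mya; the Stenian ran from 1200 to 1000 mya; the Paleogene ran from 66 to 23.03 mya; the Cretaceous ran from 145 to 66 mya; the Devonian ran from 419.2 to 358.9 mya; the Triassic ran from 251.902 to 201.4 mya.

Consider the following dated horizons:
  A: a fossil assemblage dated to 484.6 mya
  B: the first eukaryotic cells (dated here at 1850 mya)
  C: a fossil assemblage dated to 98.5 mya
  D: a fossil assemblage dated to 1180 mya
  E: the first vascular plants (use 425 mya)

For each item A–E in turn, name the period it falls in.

A — Ordovician; B — Orosirian; C — Cretaceous; D — Stenian; E — Silurian

A: 484.6 Ma lies in 485.4–443.8 Ma, so Ordovician.
B: 1850 Ma lies in 2050–1800 Ma, so Orosirian.
C: 98.5 Ma lies in 145–66 Ma, so Cretaceous.
D: 1180 Ma lies in 1200–1000 Ma, so Stenian.
E: 425 Ma lies in 443.8–419.2 Ma, so Silurian.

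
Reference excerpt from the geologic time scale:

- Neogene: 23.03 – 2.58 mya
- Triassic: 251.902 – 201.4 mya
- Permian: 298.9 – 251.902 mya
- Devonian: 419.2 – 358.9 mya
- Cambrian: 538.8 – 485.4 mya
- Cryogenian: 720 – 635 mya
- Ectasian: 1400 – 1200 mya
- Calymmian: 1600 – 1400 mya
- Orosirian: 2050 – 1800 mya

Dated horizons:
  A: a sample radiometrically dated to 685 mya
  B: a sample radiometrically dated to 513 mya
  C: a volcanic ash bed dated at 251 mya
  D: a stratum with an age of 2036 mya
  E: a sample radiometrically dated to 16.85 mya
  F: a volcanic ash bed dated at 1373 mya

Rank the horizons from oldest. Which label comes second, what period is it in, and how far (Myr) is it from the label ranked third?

F, in the Ectasian; 688 million years to A

Larger Ma means older, so oldest first: D 2036 > F 1373 > A 685 > B 513 > C 251 > E 16.85.
Counting 2 along gives F (1373 Ma); the excerpt puts that inside the Ectasian, 1400–1200 Ma.
Next in line is A (685 Ma), and 1373 − 685 = 688 Myr.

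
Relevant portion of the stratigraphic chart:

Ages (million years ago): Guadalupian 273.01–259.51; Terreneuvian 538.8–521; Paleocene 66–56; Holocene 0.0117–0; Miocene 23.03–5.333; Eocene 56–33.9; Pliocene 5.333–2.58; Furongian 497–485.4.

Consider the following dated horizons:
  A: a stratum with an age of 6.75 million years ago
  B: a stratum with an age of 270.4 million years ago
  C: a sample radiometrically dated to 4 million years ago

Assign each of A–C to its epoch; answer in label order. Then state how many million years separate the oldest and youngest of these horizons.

A: 6.75 Ma lies in 23.03–5.333 Ma, so Miocene.
B: 270.4 Ma lies in 273.01–259.51 Ma, so Guadalupian.
C: 4 Ma lies in 5.333–2.58 Ma, so Pliocene.
Oldest = 270.4 Ma, youngest = 4 Ma → span 266.4 Myr.

A — Miocene; B — Guadalupian; C — Pliocene; span 266.4 million years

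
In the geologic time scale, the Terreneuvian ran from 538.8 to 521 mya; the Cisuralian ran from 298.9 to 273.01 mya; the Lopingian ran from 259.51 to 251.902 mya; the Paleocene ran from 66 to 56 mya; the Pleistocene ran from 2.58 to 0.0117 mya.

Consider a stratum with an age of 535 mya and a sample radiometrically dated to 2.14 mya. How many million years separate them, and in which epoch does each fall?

532.86 million years apart; the first in the Terreneuvian, the second in the Pleistocene

Elapsed time: 535 − 2.14 = 532.86 Myr.
535 Ma lies within 538.8–521 Ma: Terreneuvian.
2.14 Ma lies within 2.58–0.0117 Ma: Pleistocene.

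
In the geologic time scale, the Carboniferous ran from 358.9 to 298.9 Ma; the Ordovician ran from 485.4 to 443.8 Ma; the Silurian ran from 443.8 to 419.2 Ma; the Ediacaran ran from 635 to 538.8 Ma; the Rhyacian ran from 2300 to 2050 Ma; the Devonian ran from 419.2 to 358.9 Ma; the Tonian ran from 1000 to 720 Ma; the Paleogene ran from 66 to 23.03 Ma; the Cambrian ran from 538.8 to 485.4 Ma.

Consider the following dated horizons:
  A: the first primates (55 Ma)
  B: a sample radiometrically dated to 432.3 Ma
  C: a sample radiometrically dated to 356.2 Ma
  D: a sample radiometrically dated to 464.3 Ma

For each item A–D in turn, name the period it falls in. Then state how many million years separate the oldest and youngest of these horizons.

A — Paleogene; B — Silurian; C — Carboniferous; D — Ordovician; span 409.3 million years

Match each age against the start–end ranges in the excerpt: A = 55 Ma → Paleogene (66–23.03); B = 432.3 Ma → Silurian (443.8–419.2); C = 356.2 Ma → Carboniferous (358.9–298.9); D = 464.3 Ma → Ordovician (485.4–443.8).
The largest age is 464.3 Ma and the smallest is 55 Ma; their difference is 409.3 Myr.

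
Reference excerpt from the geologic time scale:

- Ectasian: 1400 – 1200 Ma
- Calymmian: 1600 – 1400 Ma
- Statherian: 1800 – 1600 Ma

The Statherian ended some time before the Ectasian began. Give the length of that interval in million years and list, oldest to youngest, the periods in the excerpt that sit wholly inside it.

The Statherian closes at 1600 Ma and the Ectasian opens at 1400 Ma, so the interval is 1600 − 1400 = 200 Myr.
A period fits inside if it starts at or after 1600 Ma and ends at or before 1400 Ma; oldest first that gives Calymmian.

200 million years; Calymmian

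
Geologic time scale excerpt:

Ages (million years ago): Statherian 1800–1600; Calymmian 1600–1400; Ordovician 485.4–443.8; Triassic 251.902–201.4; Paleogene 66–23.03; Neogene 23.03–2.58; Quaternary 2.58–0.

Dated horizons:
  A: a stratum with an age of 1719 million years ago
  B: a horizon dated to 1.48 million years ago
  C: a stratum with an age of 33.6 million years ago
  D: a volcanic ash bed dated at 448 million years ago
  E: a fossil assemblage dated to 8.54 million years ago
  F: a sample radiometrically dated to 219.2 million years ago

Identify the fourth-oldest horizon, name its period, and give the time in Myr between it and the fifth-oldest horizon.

C, in the Paleogene; 25.06 million years to E

Sorted oldest-first by Ma: A (1719), D (448), F (219.2), C (33.6), E (8.54), B (1.48).
The fourth oldest is C at 33.6 Ma, which lies in 66–23.03 Ma: the Paleogene.
The fifth oldest is E at 8.54 Ma; separation = |33.6 − 8.54| = 25.06 Myr.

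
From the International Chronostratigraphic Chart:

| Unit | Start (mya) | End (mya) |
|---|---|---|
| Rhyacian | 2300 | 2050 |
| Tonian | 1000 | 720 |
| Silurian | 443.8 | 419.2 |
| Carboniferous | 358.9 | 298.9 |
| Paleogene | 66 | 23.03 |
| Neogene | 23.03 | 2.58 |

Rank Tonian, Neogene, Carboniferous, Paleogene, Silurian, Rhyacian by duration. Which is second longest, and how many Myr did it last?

Rhyacian, 250 million years

Start − end for each: Tonian 1000 − 720 = 280; Neogene 23.03 − 2.58 = 20.45; Carboniferous 358.9 − 298.9 = 60; Paleogene 66 − 23.03 = 42.97; Silurian 443.8 − 419.2 = 24.6; Rhyacian 2300 − 2050 = 250.
Ranking these from longest: Tonian > Rhyacian > Carboniferous > Paleogene > Silurian > Neogene.
Position 2 in that ranking is Rhyacian, which lasted 250 Myr.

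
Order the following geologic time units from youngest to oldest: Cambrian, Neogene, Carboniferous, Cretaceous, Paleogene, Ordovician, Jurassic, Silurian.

Era membership (oldest first within each) — Paleozoic: Cambrian, Ordovician, Silurian, Carboniferous; Mesozoic: Jurassic, Cretaceous; Cenozoic: Paleogene, Neogene. Paleozoic precedes Mesozoic, which precedes Cenozoic. Concatenating the groups in that era order and then reversing gives youngest to oldest.

Neogene, Paleogene, Cretaceous, Jurassic, Carboniferous, Silurian, Ordovician, Cambrian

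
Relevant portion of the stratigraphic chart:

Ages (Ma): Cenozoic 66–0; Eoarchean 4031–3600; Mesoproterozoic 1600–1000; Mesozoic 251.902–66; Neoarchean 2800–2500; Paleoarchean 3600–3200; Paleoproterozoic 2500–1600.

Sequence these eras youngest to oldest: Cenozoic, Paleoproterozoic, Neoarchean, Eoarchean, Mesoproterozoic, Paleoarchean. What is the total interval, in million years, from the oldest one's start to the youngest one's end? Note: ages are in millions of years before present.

From the excerpt: Cenozoic 66–0; Paleoproterozoic 2500–1600; Neoarchean 2800–2500; Eoarchean 4031–3600; Mesoproterozoic 1600–1000; Paleoarchean 3600–3200 (Ma).
Larger Ma is earlier, so the oldest is Eoarchean and the youngest is Cenozoic; youngest to oldest: Cenozoic, Mesoproterozoic, Paleoproterozoic, Neoarchean, Paleoarchean, Eoarchean.
Oldest start 4031 minus youngest end 0 gives 4031 Myr overall.

Cenozoic → Mesoproterozoic → Paleoproterozoic → Neoarchean → Paleoarchean → Eoarchean; total span 4031 Myr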